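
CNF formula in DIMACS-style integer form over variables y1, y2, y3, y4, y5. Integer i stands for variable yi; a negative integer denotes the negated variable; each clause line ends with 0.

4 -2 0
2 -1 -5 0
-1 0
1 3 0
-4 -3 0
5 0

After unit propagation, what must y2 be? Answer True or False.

Unit clause (NOT y1) sets y1 = False.
(y1 OR y3) with y1 = False leaves only y3, so y3 = True.
(NOT y3 OR NOT y4) with y3 = True leaves only NOT y4, so y4 = False.
(NOT y2 OR y4) with y4 = False leaves only NOT y2, so y2 = False.

False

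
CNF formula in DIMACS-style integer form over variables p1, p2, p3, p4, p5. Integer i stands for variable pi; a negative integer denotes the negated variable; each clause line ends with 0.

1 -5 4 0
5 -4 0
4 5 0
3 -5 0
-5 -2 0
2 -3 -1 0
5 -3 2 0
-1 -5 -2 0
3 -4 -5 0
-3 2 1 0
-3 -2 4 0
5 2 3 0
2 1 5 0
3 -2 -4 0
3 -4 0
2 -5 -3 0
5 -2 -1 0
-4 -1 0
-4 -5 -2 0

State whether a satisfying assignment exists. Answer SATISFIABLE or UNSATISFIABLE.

UNSATISFIABLE

p5 = True:
  propagation gives p3=True, p2=False; an empty clause results — contradiction.
p5 = False:
  propagation gives p4=False; an empty clause results — contradiction.
Every branch closes, so no satisfying assignment exists.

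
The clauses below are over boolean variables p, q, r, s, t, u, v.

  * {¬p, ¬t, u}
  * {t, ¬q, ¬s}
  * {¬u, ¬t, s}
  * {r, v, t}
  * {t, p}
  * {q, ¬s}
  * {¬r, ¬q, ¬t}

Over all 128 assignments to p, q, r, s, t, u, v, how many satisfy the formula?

Case analysis on t and q:
  t=1, q=1: v free; 4 ways for (p,r,s,u) × 2^1 = 8.
  t=1, q=0: remaining (p,r,s,u,v) ∈ {(0,0,0,0,0); (0,0,0,0,1); (0,1,0,0,0); (0,1,0,0,1)} — 4.
  t=0, q=1: u free; 3 ways for (p,r,s,v) × 2^1 = 6.
  t=0, q=0: u free; 3 ways for (p,r,s,v) × 2^1 = 6.
Total: 8 + 4 + 6 + 6 = 24.

24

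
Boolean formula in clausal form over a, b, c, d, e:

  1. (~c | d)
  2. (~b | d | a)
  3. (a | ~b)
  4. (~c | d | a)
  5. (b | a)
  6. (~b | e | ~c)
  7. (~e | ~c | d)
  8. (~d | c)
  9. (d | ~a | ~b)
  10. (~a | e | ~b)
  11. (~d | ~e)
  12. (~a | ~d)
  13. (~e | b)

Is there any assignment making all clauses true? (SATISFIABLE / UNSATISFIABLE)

SATISFIABLE

Try a = True.
  then d is forced to False.
  then c is forced to False.
  then b is forced to False.
  then e is forced to False.
So a=T  b=F  c=F  d=F  e=F is a satisfying assignment.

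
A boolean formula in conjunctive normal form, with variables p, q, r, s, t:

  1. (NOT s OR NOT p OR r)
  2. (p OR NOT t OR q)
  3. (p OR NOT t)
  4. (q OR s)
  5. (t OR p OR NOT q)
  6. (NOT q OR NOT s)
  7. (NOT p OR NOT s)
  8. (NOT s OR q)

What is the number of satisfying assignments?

4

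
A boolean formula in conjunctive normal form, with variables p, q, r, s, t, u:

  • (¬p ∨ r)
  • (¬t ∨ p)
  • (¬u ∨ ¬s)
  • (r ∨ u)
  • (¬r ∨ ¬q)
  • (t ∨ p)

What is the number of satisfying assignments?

Satisfying assignments:
  p=T q=F r=T s=F t=F u=F
  p=T q=F r=T s=F t=F u=T
  p=T q=F r=T s=F t=T u=F
  p=T q=F r=T s=F t=T u=T
  p=T q=F r=T s=T t=F u=F
  p=T q=F r=T s=T t=T u=F
Count: 6.

6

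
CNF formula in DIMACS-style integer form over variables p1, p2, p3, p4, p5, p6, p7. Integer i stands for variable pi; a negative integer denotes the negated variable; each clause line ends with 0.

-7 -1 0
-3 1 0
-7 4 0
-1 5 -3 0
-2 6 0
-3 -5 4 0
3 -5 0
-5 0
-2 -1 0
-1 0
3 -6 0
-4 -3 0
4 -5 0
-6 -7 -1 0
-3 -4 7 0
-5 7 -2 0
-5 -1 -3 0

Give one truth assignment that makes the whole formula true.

p1=False, p2=False, p3=False, p4=True, p5=False, p6=False, p7=True

Unit propagation: (~p5) forces p5 = False.
(~p1) is a unit clause, so p1 = False.
(~p3) is a unit clause, so p3 = False.
(~p6) is a unit clause, so p6 = False.
The clause (~p2) is unit: p2 must be False.
p4 occurs only positively in the remaining clauses — set p4 = True.
p7 is now unconstrained; take p7 = True.
Every clause has at least one true literal under this assignment.
Check each clause:
  1. (~p1 \/ ~p7) — ~p1 is true.
  2. (~p3 \/ p1) — ~p3 is true.
  3. (p4 \/ ~p7) — p4 is true.
  4. (~p1 \/ ~p3 \/ p5) — ~p3 is true.
  5. (p6 \/ ~p2) — ~p2 is true.
  6. (~p5 \/ p4 \/ ~p3) — ~p5 is true.
  7. (~p5 \/ p3) — ~p5 is true.
  8. (~p5) — ~p5 is true.
  9. (~p1 \/ ~p2) — ~p1 is true.
  10. (~p1) — ~p1 is true.
  11. (p3 \/ ~p6) — ~p6 is true.
  12. (~p3 \/ ~p4) — ~p3 is true.
  13. (p4 \/ ~p5) — ~p5 is true.
  14. (~p6 \/ ~p1 \/ ~p7) — ~p6 is true.
  15. (~p4 \/ ~p3 \/ p7) — ~p3 is true.
  16. (~p5 \/ p7 \/ ~p2) — ~p5 is true.
  17. (~p1 \/ ~p5 \/ ~p3) — ~p5 is true.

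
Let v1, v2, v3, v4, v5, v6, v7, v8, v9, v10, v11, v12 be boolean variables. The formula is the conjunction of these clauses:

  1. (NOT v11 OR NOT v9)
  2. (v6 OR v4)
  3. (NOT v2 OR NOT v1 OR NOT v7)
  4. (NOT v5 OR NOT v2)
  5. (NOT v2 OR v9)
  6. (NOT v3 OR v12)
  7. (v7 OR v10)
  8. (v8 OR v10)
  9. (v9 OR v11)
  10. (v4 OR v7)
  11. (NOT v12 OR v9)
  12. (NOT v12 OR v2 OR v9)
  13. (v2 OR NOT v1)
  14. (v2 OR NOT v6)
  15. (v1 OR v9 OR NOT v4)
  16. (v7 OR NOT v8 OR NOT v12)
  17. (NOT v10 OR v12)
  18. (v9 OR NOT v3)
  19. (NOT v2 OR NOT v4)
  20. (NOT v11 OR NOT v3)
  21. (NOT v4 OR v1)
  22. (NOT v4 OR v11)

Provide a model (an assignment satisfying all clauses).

v1=F, v2=T, v3=F, v4=F, v5=F, v6=T, v7=T, v8=F, v9=T, v10=T, v11=F, v12=T

Check each clause:
  1. (NOT v11 OR NOT v9) — NOT v11 is true.
  2. (v6 OR v4) — v6 is true.
  3. (NOT v7 OR NOT v1 OR NOT v2) — NOT v1 is true.
  4. (NOT v5 OR NOT v2) — NOT v5 is true.
  5. (v9 OR NOT v2) — v9 is true.
  6. (v12 OR NOT v3) — v12 is true.
  7. (v7 OR v10) — v10 is true.
  8. (v8 OR v10) — v10 is true.
  9. (v11 OR v9) — v9 is true.
  10. (v4 OR v7) — v7 is true.
  11. (NOT v12 OR v9) — v9 is true.
  12. (v9 OR v2 OR NOT v12) — v9 is true.
  13. (NOT v1 OR v2) — v2 is true.
  14. (v2 OR NOT v6) — v2 is true.
  15. (v1 OR NOT v4 OR v9) — v9 is true.
  16. (v7 OR NOT v8 OR NOT v12) — NOT v8 is true.
  17. (NOT v10 OR v12) — v12 is true.
  18. (NOT v3 OR v9) — v9 is true.
  19. (NOT v4 OR NOT v2) — NOT v4 is true.
  20. (NOT v11 OR NOT v3) — NOT v11 is true.
  21. (NOT v4 OR v1) — NOT v4 is true.
  22. (NOT v4 OR v11) — NOT v4 is true.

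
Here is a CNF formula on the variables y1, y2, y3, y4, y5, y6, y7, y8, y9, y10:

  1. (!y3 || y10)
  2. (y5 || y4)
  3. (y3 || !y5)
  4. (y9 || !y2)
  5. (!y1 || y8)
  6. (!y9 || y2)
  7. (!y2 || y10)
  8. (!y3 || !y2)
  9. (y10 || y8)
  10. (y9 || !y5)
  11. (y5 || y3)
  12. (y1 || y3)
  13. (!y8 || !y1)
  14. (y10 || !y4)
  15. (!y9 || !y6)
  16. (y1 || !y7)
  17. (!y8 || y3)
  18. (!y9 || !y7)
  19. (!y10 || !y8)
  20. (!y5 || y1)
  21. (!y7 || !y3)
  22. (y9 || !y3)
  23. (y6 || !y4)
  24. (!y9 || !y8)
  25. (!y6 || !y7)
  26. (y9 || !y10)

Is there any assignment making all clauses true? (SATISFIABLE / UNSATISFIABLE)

UNSATISFIABLE

y3 = True:
  propagation gives y10=True, y2=False, y9=False; an empty clause results — contradiction.
y3 = False:
  propagation gives y5=False; an empty clause results — contradiction.
Every branch closes, so no satisfying assignment exists.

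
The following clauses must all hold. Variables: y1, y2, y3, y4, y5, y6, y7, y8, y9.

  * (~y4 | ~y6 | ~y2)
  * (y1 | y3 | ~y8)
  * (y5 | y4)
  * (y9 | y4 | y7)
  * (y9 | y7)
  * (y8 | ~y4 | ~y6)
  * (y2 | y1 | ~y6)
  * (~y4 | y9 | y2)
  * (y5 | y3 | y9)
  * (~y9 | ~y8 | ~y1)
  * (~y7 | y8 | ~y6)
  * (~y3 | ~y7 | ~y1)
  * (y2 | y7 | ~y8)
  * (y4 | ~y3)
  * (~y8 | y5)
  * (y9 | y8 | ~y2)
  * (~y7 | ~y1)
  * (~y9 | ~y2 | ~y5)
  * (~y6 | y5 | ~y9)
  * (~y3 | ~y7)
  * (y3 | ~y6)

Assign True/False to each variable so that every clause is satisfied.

y1 = False, y2 = False, y3 = True, y4 = True, y5 = False, y6 = False, y7 = False, y8 = False, y9 = True

Check each clause:
  1. (~y2 | ~y4 | ~y6) — ~y6 is true.
  2. (y1 | ~y8 | y3) — ~y8 is true.
  3. (y5 | y4) — y4 is true.
  4. (y9 | y4 | y7) — y9 is true.
  5. (y7 | y9) — y9 is true.
  6. (y8 | ~y6 | ~y4) — ~y6 is true.
  7. (~y6 | y1 | y2) — ~y6 is true.
  8. (y9 | y2 | ~y4) — y9 is true.
  9. (y3 | y9 | y5) — y9 is true.
  10. (~y9 | ~y8 | ~y1) — ~y8 is true.
  11. (y8 | ~y7 | ~y6) — ~y7 is true.
  12. (~y1 | ~y7 | ~y3) — ~y7 is true.
  13. (~y8 | y7 | y2) — ~y8 is true.
  14. (~y3 | y4) — y4 is true.
  15. (~y8 | y5) — ~y8 is true.
  16. (y8 | y9 | ~y2) — y9 is true.
  17. (~y7 | ~y1) — ~y7 is true.
  18. (~y5 | ~y2 | ~y9) — ~y5 is true.
  19. (y5 | ~y6 | ~y9) — ~y6 is true.
  20. (~y7 | ~y3) — ~y7 is true.
  21. (~y6 | y3) — ~y6 is true.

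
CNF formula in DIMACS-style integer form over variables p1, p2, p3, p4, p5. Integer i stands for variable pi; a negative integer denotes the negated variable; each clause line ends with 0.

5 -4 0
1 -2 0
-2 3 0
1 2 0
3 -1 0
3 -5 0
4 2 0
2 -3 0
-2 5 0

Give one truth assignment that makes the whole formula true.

Set p1 = True and propagate.
  then p3 is forced to True.
  then p2 is forced to True.
  then p5 is forced to True.
p4 is now unconstrained; take p4 = True.
Every clause has at least one true literal under this assignment.

p1=T, p2=T, p3=T, p4=T, p5=T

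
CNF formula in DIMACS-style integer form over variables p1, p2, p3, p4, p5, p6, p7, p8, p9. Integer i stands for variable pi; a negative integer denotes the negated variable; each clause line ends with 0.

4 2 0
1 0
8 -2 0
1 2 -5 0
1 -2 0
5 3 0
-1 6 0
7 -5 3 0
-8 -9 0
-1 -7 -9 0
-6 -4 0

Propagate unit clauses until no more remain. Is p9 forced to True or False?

False

(p1) stands alone — p1 = True.
(~p1 | p6) with p1 = True leaves only p6, so p6 = True.
(~p6 | ~p4) with p6 = True leaves only ~p4, so p4 = False.
From (p2 | p4) and p4 = False: p2 = True.
From (p8 | ~p2) and p2 = True: p8 = True.
In (~p8 | ~p9), ~p8 is now false; ~p9 must hold, so p9 = False.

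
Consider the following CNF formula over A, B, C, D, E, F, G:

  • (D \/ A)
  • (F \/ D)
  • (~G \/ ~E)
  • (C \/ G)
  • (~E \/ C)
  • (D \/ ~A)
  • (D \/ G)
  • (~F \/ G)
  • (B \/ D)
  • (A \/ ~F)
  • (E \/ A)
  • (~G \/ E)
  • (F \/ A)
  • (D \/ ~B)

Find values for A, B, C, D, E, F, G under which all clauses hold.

A=1, B=0, C=1, D=1, E=0, F=0, G=0

Check each clause:
  1. (D \/ A) — A is true.
  2. (D \/ F) — D is true.
  3. (~E \/ ~G) — ~G is true.
  4. (C \/ G) — C is true.
  5. (~E \/ C) — C is true.
  6. (~A \/ D) — D is true.
  7. (G \/ D) — D is true.
  8. (G \/ ~F) — ~F is true.
  9. (B \/ D) — D is true.
  10. (A \/ ~F) — A is true.
  11. (A \/ E) — A is true.
  12. (~G \/ E) — ~G is true.
  13. (A \/ F) — A is true.
  14. (D \/ ~B) — D is true.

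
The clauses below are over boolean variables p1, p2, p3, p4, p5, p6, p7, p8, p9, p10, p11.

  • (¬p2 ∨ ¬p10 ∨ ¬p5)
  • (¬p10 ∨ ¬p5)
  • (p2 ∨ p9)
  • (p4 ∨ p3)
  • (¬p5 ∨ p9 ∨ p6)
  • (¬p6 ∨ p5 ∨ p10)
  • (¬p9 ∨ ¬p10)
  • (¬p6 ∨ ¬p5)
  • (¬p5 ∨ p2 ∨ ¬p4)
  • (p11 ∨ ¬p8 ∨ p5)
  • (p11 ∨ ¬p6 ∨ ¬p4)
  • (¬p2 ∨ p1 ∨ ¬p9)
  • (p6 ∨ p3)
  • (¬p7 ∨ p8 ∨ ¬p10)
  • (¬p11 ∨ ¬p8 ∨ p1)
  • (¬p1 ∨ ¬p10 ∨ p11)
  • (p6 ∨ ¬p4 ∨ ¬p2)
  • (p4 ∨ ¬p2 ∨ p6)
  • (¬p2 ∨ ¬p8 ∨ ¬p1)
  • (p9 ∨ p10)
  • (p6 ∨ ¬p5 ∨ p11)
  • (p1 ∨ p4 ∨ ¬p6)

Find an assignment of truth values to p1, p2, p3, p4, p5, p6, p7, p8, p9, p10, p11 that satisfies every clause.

p1=T, p2=F, p3=T, p4=F, p5=F, p6=F, p7=T, p8=F, p9=T, p10=F, p11=T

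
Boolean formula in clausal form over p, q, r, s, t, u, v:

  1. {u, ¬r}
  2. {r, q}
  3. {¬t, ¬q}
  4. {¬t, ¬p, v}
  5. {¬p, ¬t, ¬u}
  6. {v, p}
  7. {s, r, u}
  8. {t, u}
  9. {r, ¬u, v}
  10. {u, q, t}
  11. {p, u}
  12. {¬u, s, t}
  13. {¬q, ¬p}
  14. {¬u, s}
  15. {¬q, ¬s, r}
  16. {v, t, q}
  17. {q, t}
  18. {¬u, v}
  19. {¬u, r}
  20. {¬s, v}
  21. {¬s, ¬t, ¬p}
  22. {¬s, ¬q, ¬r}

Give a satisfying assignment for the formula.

Pure literal: v appears only positively; assign v = True.
Try p = False.
  then u is forced to True.
  then s is forced to True.
  then r is forced to True.
  then q is forced to False.
  then t is forced to True.
Check each clause:
  1. {¬r, u} — u is true.
  2. {r, q} — r is true.
  3. {¬t, ¬q} — ¬q is true.
  4. {¬p, v, ¬t} — ¬p is true.
  5. {¬u, ¬t, ¬p} — ¬p is true.
  6. {v, p} — v is true.
  7. {s, r, u} — r is true.
  8. {u, t} — t is true.
  9. {r, ¬u, v} — r is true.
  10. {t, q, u} — t is true.
  11. {u, p} — u is true.
  12. {s, ¬u, t} — s is true.
  13. {¬q, ¬p} — ¬p is true.
  14. {s, ¬u} — s is true.
  15. {r, ¬q, ¬s} — r is true.
  16. {q, t, v} — t is true.
  17. {t, q} — t is true.
  18. {v, ¬u} — v is true.
  19. {¬u, r} — r is true.
  20. {¬s, v} — v is true.
  21. {¬t, ¬p, ¬s} — ¬p is true.
  22. {¬s, ¬q, ¬r} — ¬q is true.

p = False, q = False, r = True, s = True, t = True, u = True, v = True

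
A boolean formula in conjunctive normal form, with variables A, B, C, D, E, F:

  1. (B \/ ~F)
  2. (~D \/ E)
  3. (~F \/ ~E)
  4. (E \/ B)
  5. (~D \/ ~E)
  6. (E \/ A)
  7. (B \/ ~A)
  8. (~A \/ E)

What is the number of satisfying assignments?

6

Satisfying assignments:
  A=0 B=0 C=0 D=0 E=1 F=0
  A=0 B=0 C=1 D=0 E=1 F=0
  A=0 B=1 C=0 D=0 E=1 F=0
  A=0 B=1 C=1 D=0 E=1 F=0
  A=1 B=1 C=0 D=0 E=1 F=0
  A=1 B=1 C=1 D=0 E=1 F=0
That's 6 in total.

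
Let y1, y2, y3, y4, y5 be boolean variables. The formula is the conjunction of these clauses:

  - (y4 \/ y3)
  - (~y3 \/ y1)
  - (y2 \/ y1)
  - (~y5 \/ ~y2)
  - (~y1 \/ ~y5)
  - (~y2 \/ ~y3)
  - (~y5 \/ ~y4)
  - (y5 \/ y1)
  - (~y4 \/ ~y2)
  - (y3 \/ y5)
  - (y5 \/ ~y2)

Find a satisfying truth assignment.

Set y1 = True and propagate.
  then y5 is forced to False.
  then y3 is forced to True.
  then y2 is forced to False.
y4 is now unconstrained; take y4 = True.
Every clause has at least one true literal under this assignment.

y1=T  y2=F  y3=T  y4=T  y5=F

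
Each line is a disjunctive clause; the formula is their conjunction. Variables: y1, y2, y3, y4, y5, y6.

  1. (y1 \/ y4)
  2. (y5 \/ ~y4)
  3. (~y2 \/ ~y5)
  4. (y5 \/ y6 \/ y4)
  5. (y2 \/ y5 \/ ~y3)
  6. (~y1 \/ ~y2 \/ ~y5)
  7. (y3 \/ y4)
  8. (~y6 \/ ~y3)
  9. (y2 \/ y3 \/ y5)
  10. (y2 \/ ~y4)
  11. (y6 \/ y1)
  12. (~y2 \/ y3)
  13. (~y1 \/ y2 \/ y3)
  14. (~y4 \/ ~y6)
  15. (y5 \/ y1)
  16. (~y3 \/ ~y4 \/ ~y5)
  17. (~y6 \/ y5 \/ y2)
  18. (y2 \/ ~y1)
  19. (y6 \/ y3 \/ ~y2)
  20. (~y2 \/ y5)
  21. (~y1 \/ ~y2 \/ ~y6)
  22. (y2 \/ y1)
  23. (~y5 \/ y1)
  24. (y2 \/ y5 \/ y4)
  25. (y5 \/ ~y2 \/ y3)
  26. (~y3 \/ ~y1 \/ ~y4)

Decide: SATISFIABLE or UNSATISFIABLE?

y2 = True:
  propagation gives y5=False; an empty clause results — contradiction.
y2 = False:
  propagation gives y4=False, y1=True; an empty clause results — contradiction.
Every branch closes, so no satisfying assignment exists.

UNSATISFIABLE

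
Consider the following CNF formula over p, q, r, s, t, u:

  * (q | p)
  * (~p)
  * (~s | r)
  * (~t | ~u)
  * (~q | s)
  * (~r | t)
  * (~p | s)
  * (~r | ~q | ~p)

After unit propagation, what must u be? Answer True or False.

False

Unit clause (~p) sets p = False.
(q | p): since p = False, the clause reduces to (q). q = True.
(~q | s) with q = True leaves only s, so s = True.
From (r | ~s) and s = True: r = True.
In (~r | t), ~r is now false; t must hold, so t = True.
(~t | ~u): since t = True, the clause reduces to (~u). u = False.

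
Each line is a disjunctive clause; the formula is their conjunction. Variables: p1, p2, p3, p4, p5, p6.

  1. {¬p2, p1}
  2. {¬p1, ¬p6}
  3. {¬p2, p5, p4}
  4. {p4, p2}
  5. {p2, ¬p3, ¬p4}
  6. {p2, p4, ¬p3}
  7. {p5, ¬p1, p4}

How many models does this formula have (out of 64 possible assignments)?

12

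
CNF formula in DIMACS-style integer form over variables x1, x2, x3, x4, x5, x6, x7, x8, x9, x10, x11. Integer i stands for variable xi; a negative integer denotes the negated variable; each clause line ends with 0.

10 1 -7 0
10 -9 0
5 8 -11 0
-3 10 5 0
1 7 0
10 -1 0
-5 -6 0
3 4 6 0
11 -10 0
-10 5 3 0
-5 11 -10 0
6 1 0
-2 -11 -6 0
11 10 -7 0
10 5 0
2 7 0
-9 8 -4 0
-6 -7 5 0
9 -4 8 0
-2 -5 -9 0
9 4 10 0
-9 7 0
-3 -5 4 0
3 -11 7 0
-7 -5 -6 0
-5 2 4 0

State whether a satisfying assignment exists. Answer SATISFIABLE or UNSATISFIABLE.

SATISFIABLE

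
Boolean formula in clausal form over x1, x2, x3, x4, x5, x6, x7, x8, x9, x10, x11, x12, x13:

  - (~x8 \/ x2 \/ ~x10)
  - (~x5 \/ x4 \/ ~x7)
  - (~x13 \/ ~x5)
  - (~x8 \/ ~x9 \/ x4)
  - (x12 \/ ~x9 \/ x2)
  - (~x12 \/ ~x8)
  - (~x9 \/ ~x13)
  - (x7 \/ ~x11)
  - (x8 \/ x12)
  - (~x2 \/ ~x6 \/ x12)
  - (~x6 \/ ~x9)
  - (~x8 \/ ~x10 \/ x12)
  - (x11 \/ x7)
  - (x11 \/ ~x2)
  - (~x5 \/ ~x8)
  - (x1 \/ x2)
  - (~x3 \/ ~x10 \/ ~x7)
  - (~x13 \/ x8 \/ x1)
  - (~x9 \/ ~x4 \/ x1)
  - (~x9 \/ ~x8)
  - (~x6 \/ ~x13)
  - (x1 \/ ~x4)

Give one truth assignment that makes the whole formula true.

Pure literal: x1 appears only positively; assign x1 = True.
Pure literal: x6 appears only negated; assign x6 = False.
Try x2 = True.
  then x11 is forced to True.
  then x7 is forced to True.
The remaining clauses are satisfied by x3 = True, x4 = True, x5 = True, x8 = False, x9 = False, x10 = False, x12 = True, x13 = False.
Every clause has at least one true literal under this assignment.
Check each clause:
  1. (~x10 \/ x2 \/ ~x8) — ~x8 is true.
  2. (~x7 \/ x4 \/ ~x5) — x4 is true.
  3. (~x5 \/ ~x13) — ~x13 is true.
  4. (~x9 \/ ~x8 \/ x4) — ~x8 is true.
  5. (~x9 \/ x2 \/ x12) — x2 is true.
  6. (~x8 \/ ~x12) — ~x8 is true.
  7. (~x9 \/ ~x13) — ~x13 is true.
  8. (x7 \/ ~x11) — x7 is true.
  9. (x12 \/ x8) — x12 is true.
  10. (~x6 \/ x12 \/ ~x2) — ~x6 is true.
  11. (~x6 \/ ~x9) — ~x6 is true.
  12. (~x8 \/ ~x10 \/ x12) — ~x8 is true.
  13. (x11 \/ x7) — x11 is true.
  14. (x11 \/ ~x2) — x11 is true.
  15. (~x5 \/ ~x8) — ~x8 is true.
  16. (x2 \/ x1) — x1 is true.
  17. (~x7 \/ ~x10 \/ ~x3) — ~x10 is true.
  18. (~x13 \/ x1 \/ x8) — x1 is true.
  19. (x1 \/ ~x4 \/ ~x9) — x1 is true.
  20. (~x9 \/ ~x8) — ~x8 is true.
  21. (~x13 \/ ~x6) — ~x6 is true.
  22. (~x4 \/ x1) — x1 is true.

x1=T, x2=T, x3=T, x4=T, x5=T, x6=F, x7=T, x8=F, x9=F, x10=F, x11=T, x12=T, x13=F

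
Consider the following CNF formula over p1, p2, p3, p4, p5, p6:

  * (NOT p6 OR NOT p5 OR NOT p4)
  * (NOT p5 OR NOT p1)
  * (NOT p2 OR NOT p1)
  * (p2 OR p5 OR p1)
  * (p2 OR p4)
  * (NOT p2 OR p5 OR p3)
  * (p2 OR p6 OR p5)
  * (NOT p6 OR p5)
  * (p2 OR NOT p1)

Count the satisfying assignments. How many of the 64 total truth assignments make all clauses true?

Split on p2, then p5.
  p2=1, p5=1: p3 free; 3 ways for (p1,p4,p6) × 2^1 = 6.
  p2=1, p5=0: remaining (p1,p3,p4,p6) ∈ {(0,1,0,0); (0,1,1,0)} — 2.
  p2=0, p5=1: remaining (p1,p3,p4,p6) ∈ {(0,0,1,0); (0,1,1,0)} — 2.
  p2=0, p5=0: a clause becomes empty — 0.
Total: 6 + 2 + 2 + 0 = 10.

10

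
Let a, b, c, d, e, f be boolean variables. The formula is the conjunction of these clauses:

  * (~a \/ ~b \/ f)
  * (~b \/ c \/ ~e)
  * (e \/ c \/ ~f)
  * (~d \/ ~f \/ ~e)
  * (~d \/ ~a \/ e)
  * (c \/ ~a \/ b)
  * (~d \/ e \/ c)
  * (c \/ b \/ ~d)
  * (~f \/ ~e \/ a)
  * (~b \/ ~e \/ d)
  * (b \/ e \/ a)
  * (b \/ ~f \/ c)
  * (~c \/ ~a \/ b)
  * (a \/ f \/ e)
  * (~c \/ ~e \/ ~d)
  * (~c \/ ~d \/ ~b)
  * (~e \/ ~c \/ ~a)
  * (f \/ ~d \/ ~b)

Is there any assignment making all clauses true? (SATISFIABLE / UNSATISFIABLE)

SATISFIABLE

Try a = True.
Set b = True and propagate.
  then f is forced to True.
Set c = True and propagate.
  then d is forced to False.
  then e is forced to False.
So a=True  b=True  c=True  d=False  e=False  f=True is a satisfying assignment.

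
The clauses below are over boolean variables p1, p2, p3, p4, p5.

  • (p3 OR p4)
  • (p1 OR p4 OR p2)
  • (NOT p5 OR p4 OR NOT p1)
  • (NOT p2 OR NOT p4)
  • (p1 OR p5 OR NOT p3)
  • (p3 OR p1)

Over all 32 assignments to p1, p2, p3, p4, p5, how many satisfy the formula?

8

Satisfying assignments:
  p1=F p2=F p3=T p4=T p5=T
  p1=F p2=T p3=T p4=F p5=T
  p1=T p2=F p3=F p4=T p5=F
  p1=T p2=F p3=F p4=T p5=T
  p1=T p2=F p3=T p4=F p5=F
  p1=T p2=F p3=T p4=T p5=F
  p1=T p2=F p3=T p4=T p5=T
  p1=T p2=T p3=T p4=F p5=F
That's 8 in total.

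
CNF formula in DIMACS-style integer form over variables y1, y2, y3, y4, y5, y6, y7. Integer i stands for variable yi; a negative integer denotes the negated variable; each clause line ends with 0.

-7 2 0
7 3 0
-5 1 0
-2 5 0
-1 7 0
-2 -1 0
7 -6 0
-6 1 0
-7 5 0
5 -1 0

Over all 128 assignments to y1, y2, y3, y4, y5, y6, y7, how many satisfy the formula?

2

Satisfying assignments:
  y1=F y2=F y3=T y4=F y5=F y6=F y7=F
  y1=F y2=F y3=T y4=T y5=F y6=F y7=F
That's 2 in total.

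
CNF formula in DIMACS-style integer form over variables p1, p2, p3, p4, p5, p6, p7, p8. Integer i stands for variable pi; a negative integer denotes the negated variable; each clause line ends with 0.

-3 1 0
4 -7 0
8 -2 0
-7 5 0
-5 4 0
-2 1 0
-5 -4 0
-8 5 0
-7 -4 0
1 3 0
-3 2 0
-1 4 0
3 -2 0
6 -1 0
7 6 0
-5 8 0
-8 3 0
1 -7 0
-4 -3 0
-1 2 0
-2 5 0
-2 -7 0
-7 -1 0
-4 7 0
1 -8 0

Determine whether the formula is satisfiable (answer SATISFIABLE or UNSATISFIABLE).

p1 = True:
  propagation gives p4=True, p5=False, p7=False; an empty clause results — contradiction.
p1 = False:
  propagation gives p3=False; an empty clause results — contradiction.
Every branch closes, so no satisfying assignment exists.

UNSATISFIABLE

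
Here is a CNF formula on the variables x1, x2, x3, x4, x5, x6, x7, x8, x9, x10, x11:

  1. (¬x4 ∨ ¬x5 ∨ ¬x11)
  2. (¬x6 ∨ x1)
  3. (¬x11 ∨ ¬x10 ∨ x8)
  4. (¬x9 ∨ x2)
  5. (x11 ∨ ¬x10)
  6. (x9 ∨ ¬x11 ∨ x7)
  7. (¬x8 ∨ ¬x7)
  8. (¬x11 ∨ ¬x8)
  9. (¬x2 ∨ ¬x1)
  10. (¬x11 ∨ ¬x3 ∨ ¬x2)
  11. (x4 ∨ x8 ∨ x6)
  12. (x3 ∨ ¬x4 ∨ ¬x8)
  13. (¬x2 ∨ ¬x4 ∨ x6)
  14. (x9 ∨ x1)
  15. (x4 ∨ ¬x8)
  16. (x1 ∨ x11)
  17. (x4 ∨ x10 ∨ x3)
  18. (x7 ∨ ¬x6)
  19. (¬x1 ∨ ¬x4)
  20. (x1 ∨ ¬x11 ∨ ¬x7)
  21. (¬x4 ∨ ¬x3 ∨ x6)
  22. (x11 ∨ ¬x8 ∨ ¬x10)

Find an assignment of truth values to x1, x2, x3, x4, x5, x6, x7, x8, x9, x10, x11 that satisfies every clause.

x1 = True, x2 = False, x3 = True, x4 = False, x5 = False, x6 = True, x7 = True, x8 = False, x9 = False, x10 = False, x11 = False

Check each clause:
  1. (¬x4 ∨ ¬x5 ∨ ¬x11) — ¬x5 is true.
  2. (¬x6 ∨ x1) — x1 is true.
  3. (¬x11 ∨ x8 ∨ ¬x10) — ¬x11 is true.
  4. (x2 ∨ ¬x9) — ¬x9 is true.
  5. (x11 ∨ ¬x10) — ¬x10 is true.
  6. (¬x11 ∨ x9 ∨ x7) — ¬x11 is true.
  7. (¬x7 ∨ ¬x8) — ¬x8 is true.
  8. (¬x8 ∨ ¬x11) — ¬x8 is true.
  9. (¬x2 ∨ ¬x1) — ¬x2 is true.
  10. (¬x11 ∨ ¬x3 ∨ ¬x2) — ¬x11 is true.
  11. (x4 ∨ x6 ∨ x8) — x6 is true.
  12. (¬x4 ∨ ¬x8 ∨ x3) — ¬x8 is true.
  13. (x6 ∨ ¬x2 ∨ ¬x4) — ¬x4 is true.
  14. (x1 ∨ x9) — x1 is true.
  15. (¬x8 ∨ x4) — ¬x8 is true.
  16. (x11 ∨ x1) — x1 is true.
  17. (x4 ∨ x3 ∨ x10) — x3 is true.
  18. (x7 ∨ ¬x6) — x7 is true.
  19. (¬x4 ∨ ¬x1) — ¬x4 is true.
  20. (¬x7 ∨ ¬x11 ∨ x1) — x1 is true.
  21. (¬x4 ∨ ¬x3 ∨ x6) — ¬x4 is true.
  22. (¬x8 ∨ x11 ∨ ¬x10) — ¬x8 is true.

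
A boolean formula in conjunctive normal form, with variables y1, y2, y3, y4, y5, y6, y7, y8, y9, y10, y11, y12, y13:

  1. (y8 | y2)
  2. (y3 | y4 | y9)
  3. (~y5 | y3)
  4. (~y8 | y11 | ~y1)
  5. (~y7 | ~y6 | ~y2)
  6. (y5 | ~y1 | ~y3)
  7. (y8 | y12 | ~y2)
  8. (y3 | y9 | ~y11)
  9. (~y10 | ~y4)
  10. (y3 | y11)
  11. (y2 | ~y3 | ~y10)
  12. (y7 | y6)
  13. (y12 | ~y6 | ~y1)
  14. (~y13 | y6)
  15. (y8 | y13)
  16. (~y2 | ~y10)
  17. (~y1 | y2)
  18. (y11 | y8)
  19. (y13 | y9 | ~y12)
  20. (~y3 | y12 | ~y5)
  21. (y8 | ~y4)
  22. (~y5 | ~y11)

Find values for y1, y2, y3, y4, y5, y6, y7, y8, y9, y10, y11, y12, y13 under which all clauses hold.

y1=F, y2=F, y3=F, y4=F, y5=F, y6=T, y7=F, y8=T, y9=T, y10=T, y11=T, y12=F, y13=F

y1 occurs only negated in the remaining clauses — set y1 = False.
y9 occurs only positively in the remaining clauses — set y9 = True.
Try y2 = False.
  then y8 is forced to True.
For the remaining variables, y3 = False, y4 = False, y5 = False, y6 = True, y7 = False, y10 = True, y11 = True, y12 = False, y13 = False works.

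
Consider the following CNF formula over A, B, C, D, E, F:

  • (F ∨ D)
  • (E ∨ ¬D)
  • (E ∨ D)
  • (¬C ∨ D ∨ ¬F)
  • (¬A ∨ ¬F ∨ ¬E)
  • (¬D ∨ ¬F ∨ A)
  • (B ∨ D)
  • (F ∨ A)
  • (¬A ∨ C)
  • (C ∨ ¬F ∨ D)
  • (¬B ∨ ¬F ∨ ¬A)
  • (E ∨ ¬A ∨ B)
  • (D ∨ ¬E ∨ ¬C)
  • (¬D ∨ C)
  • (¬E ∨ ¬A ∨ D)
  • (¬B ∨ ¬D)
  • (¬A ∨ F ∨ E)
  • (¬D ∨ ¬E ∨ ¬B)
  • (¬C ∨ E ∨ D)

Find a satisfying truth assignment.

Branch on A: take A = True.
  then C is forced to True.
For the remaining variables, B = False, D = True, E = True, F = False works.

A=True, B=False, C=True, D=True, E=True, F=False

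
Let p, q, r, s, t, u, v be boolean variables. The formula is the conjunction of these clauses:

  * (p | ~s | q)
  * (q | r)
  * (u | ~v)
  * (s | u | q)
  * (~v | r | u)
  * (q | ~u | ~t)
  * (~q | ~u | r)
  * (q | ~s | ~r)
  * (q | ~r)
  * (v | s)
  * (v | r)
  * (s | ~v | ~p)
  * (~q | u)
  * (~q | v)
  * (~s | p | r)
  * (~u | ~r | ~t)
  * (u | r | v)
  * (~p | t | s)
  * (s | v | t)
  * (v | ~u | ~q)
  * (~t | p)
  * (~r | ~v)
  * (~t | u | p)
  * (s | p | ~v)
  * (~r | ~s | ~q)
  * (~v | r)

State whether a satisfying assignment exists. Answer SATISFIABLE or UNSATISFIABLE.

UNSATISFIABLE

r = True:
  propagation gives q=True, u=True, v=True; an empty clause results — contradiction.
r = False:
  propagation gives q=True, u=False; an empty clause results — contradiction.
Every branch closes, so no satisfying assignment exists.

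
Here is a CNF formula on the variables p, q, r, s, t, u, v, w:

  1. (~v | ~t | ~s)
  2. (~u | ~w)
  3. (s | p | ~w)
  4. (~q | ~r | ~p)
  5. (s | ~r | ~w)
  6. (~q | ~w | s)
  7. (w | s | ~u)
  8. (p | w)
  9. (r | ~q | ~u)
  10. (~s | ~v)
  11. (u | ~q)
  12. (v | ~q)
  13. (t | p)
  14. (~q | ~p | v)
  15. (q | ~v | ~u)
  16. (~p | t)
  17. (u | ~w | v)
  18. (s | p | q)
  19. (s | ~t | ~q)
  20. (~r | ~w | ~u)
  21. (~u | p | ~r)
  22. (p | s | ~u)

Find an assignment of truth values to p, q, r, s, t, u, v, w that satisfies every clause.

p=True, q=False, r=False, s=True, t=True, u=False, v=False, w=False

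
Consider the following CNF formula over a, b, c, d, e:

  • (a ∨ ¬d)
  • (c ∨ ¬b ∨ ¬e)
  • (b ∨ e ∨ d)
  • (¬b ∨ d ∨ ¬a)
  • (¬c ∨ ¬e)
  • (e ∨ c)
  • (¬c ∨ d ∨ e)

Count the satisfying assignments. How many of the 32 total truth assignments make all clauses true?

Satisfying assignments:
  a=F b=F c=F d=F e=T
  a=T b=F c=F d=F e=T
  a=T b=F c=F d=T e=T
  a=T b=F c=T d=T e=F
  a=T b=T c=T d=T e=F
That's 5 in total.

5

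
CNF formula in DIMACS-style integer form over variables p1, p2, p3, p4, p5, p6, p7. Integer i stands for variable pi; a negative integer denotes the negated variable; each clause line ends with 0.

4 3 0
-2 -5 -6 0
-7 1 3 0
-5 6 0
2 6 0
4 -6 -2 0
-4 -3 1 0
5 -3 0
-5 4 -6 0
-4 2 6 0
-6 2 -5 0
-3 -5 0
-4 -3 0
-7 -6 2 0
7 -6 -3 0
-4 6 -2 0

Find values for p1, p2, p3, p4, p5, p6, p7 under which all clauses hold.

p1=False, p2=False, p3=False, p4=True, p5=False, p6=True, p7=False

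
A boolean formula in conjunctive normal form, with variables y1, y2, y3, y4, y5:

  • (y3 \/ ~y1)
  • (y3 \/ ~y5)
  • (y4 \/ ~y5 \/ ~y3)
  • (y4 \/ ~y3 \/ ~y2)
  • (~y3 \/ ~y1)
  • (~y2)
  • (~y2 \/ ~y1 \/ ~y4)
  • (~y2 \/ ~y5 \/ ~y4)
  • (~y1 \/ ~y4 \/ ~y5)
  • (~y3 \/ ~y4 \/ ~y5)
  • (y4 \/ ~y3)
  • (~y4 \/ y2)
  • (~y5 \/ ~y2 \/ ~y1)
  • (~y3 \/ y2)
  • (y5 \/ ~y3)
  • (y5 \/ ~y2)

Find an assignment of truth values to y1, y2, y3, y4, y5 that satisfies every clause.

Unit propagation: (~y2) forces y2 = False.
(~y4) is a unit clause, so y4 = False.
(~y3) is a unit clause, so y3 = False.
(~y1) is a unit clause, so y1 = False.
The clause (~y5) is unit: y5 must be False.
Every clause has at least one true literal under this assignment.

y1 = False  y2 = False  y3 = False  y4 = False  y5 = False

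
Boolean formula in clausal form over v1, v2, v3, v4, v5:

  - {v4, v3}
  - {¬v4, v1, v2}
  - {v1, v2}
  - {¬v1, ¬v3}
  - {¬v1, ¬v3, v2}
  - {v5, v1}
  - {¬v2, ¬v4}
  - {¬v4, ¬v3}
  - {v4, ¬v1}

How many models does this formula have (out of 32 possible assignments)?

Satisfying assignments:
  v1=0 v2=1 v3=1 v4=0 v5=1
  v1=1 v2=0 v3=0 v4=1 v5=0
  v1=1 v2=0 v3=0 v4=1 v5=1
Count: 3.

3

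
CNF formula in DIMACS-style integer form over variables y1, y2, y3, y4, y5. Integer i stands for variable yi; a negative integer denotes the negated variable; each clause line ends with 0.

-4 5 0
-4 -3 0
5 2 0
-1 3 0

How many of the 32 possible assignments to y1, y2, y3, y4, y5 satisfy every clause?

11

Case analysis on y3 and y4:
  y3=T, y4=T: a clause becomes empty — 0.
  y3=T, y4=F: y1 free; 3 ways for (y2,y5) × 2^1 = 6.
  y3=F, y4=T: remaining (y1,y2,y5) ∈ {(F,F,T); (F,T,T)} — 2.
  y3=F, y4=F: remaining (y1,y2,y5) ∈ {(F,F,T); (F,T,F); (F,T,T)} — 3.
Total: 0 + 6 + 2 + 3 = 11.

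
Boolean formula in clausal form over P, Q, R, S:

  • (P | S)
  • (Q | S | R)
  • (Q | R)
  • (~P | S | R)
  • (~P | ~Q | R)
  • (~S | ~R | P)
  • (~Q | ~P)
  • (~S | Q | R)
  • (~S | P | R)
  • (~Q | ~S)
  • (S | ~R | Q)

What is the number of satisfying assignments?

1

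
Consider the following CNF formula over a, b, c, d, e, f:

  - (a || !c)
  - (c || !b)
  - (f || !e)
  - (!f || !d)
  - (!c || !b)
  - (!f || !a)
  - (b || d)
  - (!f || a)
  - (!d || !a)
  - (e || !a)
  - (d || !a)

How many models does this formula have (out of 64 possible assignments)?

1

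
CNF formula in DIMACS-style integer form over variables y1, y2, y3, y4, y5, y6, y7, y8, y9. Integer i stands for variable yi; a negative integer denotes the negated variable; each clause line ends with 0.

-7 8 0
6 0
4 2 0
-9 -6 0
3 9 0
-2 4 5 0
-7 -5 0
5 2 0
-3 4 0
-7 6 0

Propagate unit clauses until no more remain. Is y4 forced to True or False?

True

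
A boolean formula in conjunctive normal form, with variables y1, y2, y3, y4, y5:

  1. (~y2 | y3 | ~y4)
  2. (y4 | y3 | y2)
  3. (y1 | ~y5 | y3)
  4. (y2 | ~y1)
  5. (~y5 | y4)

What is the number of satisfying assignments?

12

Case analysis on y2 and y3:
  y2=T, y3=T: y1 free; 3 ways for (y4,y5) × 2^1 = 6.
  y2=T, y3=F: remaining (y1,y4,y5) ∈ {(F,F,F); (T,F,F)} — 2.
  y2=F, y3=T: remaining (y1,y4,y5) ∈ {(F,F,F); (F,T,F); (F,T,T)} — 3.
  y2=F, y3=F: remaining (y1,y4,y5) ∈ {(F,T,F)} — 1.
Total: 6 + 2 + 3 + 1 = 12.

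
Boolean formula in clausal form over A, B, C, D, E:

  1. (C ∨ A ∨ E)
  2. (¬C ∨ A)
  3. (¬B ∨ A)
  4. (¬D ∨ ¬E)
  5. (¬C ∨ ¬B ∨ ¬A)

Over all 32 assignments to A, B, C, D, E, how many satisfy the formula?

Split on A, then C.
  A=1, C=1: remaining (B,D,E) ∈ {(0,0,0); (0,0,1); (0,1,0)} — 3.
  A=1, C=0: B free; 3 ways for (D,E) × 2^1 = 6.
  A=0, C=1: a clause becomes empty — 0.
  A=0, C=0: remaining (B,D,E) ∈ {(0,0,1)} — 1.
Total: 3 + 6 + 0 + 1 = 10.

10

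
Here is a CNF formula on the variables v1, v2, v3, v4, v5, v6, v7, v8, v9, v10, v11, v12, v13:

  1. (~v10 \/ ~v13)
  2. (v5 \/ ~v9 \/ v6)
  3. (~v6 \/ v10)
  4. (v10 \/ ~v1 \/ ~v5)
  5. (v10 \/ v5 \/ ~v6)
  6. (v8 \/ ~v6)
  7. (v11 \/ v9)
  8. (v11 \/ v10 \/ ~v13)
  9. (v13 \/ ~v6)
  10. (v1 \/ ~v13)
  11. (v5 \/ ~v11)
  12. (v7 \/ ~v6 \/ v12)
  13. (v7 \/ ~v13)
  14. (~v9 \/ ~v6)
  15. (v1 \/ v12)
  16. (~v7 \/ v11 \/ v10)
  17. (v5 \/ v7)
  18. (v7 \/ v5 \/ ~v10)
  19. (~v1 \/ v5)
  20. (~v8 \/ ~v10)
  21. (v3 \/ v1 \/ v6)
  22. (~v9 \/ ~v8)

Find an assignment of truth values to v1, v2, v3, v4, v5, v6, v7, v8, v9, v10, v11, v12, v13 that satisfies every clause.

v1=True, v2=True, v3=False, v4=False, v5=True, v6=False, v7=False, v8=False, v9=True, v10=True, v11=True, v12=False, v13=False

Check each clause:
  1. (~v13 \/ ~v10) — ~v13 is true.
  2. (v6 \/ v5 \/ ~v9) — v5 is true.
  3. (v10 \/ ~v6) — v10 is true.
  4. (v10 \/ ~v1 \/ ~v5) — v10 is true.
  5. (v10 \/ ~v6 \/ v5) — ~v6 is true.
  6. (~v6 \/ v8) — ~v6 is true.
  7. (v9 \/ v11) — v9 is true.
  8. (~v13 \/ v10 \/ v11) — v11 is true.
  9. (~v6 \/ v13) — ~v6 is true.
  10. (v1 \/ ~v13) — v1 is true.
  11. (~v11 \/ v5) — v5 is true.
  12. (v7 \/ ~v6 \/ v12) — ~v6 is true.
  13. (~v13 \/ v7) — ~v13 is true.
  14. (~v9 \/ ~v6) — ~v6 is true.
  15. (v1 \/ v12) — v1 is true.
  16. (v10 \/ v11 \/ ~v7) — ~v7 is true.
  17. (v7 \/ v5) — v5 is true.
  18. (v7 \/ v5 \/ ~v10) — v5 is true.
  19. (v5 \/ ~v1) — v5 is true.
  20. (~v10 \/ ~v8) — ~v8 is true.
  21. (v3 \/ v1 \/ v6) — v1 is true.
  22. (~v9 \/ ~v8) — ~v8 is true.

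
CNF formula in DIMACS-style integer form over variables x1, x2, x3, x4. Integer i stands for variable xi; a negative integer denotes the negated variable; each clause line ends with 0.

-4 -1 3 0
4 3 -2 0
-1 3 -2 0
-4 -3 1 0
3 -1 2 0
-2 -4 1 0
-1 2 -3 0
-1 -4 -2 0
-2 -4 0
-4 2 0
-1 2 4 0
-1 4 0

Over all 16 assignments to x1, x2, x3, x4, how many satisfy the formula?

3

Satisfying assignments:
  x1=F x2=F x3=F x4=F
  x1=F x2=F x3=T x4=F
  x1=F x2=T x3=T x4=F
Count: 3.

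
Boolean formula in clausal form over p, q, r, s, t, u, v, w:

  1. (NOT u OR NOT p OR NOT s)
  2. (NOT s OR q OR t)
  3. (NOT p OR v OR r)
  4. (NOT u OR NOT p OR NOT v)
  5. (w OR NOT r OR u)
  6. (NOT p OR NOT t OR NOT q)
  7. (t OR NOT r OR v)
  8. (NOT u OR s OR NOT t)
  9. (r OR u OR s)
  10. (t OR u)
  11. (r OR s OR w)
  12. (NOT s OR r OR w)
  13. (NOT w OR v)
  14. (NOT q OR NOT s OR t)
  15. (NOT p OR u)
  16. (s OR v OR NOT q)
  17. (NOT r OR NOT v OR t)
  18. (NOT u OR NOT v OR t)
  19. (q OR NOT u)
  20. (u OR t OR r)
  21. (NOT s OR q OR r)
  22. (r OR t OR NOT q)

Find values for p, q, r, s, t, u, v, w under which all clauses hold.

p = 0, q = 1, r = 1, s = 1, t = 1, u = 1, v = 1, w = 0

Pure literal: p appears only negated; assign p = False.
Try q = True.
Branch on r: take r = True.
For the remaining variables, s = True, t = True, u = True, v = True, w = False works.
Every clause has at least one true literal under this assignment.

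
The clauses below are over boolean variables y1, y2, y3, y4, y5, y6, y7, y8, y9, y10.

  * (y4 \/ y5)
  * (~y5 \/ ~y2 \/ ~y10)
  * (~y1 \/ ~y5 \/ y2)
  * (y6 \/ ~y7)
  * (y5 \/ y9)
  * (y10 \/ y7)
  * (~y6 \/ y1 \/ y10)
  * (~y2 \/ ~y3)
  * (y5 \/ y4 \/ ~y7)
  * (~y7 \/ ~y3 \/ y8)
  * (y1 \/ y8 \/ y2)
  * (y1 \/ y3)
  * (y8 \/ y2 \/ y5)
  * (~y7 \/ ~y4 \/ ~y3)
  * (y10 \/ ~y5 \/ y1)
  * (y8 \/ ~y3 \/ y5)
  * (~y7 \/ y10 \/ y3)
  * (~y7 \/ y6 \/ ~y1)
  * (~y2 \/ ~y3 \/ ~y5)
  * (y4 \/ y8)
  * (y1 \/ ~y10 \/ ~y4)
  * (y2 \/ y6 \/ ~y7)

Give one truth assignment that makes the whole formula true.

y9 occurs only positively in the remaining clauses — set y9 = True.
Branch on y1: take y1 = True.
Branch on y2: take y2 = True.
  then y3 is forced to False.
Try y4 = True.
For the remaining variables, y5 = False, y6 = True, y7 = True, y8 = False, y10 = True works.

y1 = T, y2 = T, y3 = F, y4 = T, y5 = F, y6 = T, y7 = T, y8 = F, y9 = T, y10 = T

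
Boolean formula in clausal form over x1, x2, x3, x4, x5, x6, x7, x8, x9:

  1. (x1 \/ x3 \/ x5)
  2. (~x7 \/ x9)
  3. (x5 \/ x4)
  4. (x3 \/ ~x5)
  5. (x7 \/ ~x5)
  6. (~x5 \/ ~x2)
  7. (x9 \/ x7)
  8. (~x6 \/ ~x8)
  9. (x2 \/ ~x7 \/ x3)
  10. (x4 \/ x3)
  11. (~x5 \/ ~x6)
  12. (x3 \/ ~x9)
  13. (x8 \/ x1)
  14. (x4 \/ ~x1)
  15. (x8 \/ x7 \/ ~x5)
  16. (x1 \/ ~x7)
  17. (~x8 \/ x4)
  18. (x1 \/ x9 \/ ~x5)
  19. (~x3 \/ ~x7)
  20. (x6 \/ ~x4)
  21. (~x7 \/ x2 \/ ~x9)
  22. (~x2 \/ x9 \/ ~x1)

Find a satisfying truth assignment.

x1=True, x2=False, x3=True, x4=True, x5=False, x6=True, x7=False, x8=False, x9=True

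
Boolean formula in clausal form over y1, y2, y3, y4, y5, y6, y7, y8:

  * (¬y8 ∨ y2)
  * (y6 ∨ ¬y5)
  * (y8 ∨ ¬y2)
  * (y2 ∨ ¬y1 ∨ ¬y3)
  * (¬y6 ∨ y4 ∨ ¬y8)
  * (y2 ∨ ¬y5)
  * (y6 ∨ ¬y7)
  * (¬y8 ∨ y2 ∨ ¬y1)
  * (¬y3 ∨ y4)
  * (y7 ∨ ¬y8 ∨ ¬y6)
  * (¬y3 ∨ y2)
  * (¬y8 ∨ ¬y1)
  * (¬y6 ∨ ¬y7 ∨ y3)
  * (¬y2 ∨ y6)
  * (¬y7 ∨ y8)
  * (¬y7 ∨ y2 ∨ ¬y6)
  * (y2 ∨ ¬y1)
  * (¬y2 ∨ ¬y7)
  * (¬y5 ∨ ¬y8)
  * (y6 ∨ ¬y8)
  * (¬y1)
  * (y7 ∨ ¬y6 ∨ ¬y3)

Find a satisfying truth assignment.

y1=F, y2=F, y3=F, y4=T, y5=F, y6=F, y7=F, y8=F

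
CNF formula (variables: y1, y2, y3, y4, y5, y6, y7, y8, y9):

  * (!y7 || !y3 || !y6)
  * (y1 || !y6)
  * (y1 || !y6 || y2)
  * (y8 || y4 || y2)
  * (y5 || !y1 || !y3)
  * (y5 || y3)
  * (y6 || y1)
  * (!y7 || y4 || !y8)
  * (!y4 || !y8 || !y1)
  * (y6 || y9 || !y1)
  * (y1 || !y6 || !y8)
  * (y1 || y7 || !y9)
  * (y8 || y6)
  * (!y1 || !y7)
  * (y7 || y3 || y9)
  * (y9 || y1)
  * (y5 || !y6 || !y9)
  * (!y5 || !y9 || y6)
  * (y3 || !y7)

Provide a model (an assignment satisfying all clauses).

y1=1, y2=1, y3=1, y4=0, y5=1, y6=1, y7=0, y8=0, y9=0

Check each clause:
  1. (!y3 || !y7 || !y6) — !y7 is true.
  2. (y1 || !y6) — y1 is true.
  3. (y1 || !y6 || y2) — y1 is true.
  4. (y8 || y4 || y2) — y2 is true.
  5. (!y3 || !y1 || y5) — y5 is true.
  6. (y5 || y3) — y3 is true.
  7. (y6 || y1) — y1 is true.
  8. (!y7 || y4 || !y8) — !y8 is true.
  9. (!y4 || !y8 || !y1) — !y8 is true.
  10. (y6 || y9 || !y1) — y6 is true.
  11. (!y8 || !y6 || y1) — !y8 is true.
  12. (y7 || y1 || !y9) — y1 is true.
  13. (y6 || y8) — y6 is true.
  14. (!y7 || !y1) — !y7 is true.
  15. (y3 || y7 || y9) — y3 is true.
  16. (y1 || y9) — y1 is true.
  17. (!y9 || y5 || !y6) — y5 is true.
  18. (!y9 || !y5 || y6) — y6 is true.
  19. (y3 || !y7) — !y7 is true.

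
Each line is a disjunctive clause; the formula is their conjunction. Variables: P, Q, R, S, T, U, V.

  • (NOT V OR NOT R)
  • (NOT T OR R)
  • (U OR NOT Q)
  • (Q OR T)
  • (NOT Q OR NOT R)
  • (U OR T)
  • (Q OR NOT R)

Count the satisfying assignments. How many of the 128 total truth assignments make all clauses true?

Split on Q, then R.
  Q=1, R=1: a clause becomes empty — 0.
  Q=1, R=0: forces T=0; U=1; P, S, V free → 2^3 = 8.
  Q=0, R=1: a clause becomes empty — 0.
  Q=0, R=0: a clause becomes empty — 0.
Total: 0 + 8 + 0 + 0 = 8.

8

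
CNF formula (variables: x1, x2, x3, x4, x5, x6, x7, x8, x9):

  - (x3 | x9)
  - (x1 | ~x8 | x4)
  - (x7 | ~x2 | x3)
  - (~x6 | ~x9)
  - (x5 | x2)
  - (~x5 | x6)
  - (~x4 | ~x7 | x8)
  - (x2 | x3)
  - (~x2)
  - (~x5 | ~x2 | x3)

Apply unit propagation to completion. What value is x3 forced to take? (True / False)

True

(~x2) is a unit clause: x2 = False.
(x2 | x5): since x2 = False, the clause reduces to (x5). x5 = True.
From (~x5 | x6) and x5 = True: x6 = True.
In (~x6 | ~x9), ~x6 is now false; ~x9 must hold, so x9 = False.
In (x3 | x9), x9 is now false; x3 must hold, so x3 = True.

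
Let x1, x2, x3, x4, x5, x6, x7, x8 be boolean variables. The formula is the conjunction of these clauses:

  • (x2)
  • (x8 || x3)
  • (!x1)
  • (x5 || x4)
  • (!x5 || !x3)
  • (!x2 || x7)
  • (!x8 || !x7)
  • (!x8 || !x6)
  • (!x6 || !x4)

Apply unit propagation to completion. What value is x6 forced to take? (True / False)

False

Unit clause (x2) sets x2 = True.
(!x1) stands alone — x1 = False.
From (!x2 || x7) and x2 = True: x7 = True.
In (!x7 || !x8), !x7 is now false; !x8 must hold, so x8 = False.
(x3 || x8) with x8 = False leaves only x3, so x3 = True.
In (!x3 || !x5), !x3 is now false; !x5 must hold, so x5 = False.
(x4 || x5) with x5 = False leaves only x4, so x4 = True.
(!x6 || !x4): since x4 = True, the clause reduces to (!x6). x6 = False.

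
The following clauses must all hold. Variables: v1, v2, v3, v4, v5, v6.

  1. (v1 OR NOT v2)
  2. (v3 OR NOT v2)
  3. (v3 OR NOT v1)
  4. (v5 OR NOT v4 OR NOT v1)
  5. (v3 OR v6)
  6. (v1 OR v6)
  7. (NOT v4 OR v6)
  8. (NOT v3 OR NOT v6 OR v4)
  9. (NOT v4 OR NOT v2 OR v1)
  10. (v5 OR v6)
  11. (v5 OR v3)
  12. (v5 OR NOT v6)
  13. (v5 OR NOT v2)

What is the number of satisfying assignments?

7

The models are:
  v1=0 v2=0 v3=0 v4=0 v5=1 v6=1
  v1=0 v2=0 v3=0 v4=1 v5=1 v6=1
  v1=0 v2=0 v3=1 v4=1 v5=1 v6=1
  v1=1 v2=0 v3=1 v4=0 v5=1 v6=0
  v1=1 v2=0 v3=1 v4=1 v5=1 v6=1
  v1=1 v2=1 v3=1 v4=0 v5=1 v6=0
  v1=1 v2=1 v3=1 v4=1 v5=1 v6=1
That's 7 in total.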